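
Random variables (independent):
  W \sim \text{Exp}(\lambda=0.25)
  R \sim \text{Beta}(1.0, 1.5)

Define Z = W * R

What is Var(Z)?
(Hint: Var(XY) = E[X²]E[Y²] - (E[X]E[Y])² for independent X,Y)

Var(XY) = E[X²]E[Y²] - (E[X]E[Y])²
E[W] = 4, Var(W) = 16
E[R] = 0.4, Var(R) = 0.068571429
E[W²] = 16 + 4² = 32
E[R²] = 0.068571429 + 0.4² = 0.22857143
Var(Z) = 32*0.22857143 - (4*0.4)²
= 7.3142857 - 2.56 = 4.7542857

4.7542857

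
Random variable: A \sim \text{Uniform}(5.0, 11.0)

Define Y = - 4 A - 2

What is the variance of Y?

For Y = aA + b: Var(Y) = a² * Var(A)
Var(A) = (11 - 5)^2/12 = 3
Var(Y) = (-4)² * 3 = 16 * 3 = 48

48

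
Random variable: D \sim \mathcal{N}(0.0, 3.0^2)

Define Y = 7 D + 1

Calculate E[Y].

For Y = 7D + 1:
E[Y] = 7 * E[D] + 1
E[D] = 0.0 = 0
E[Y] = 7 * 0 + 1 = 1

1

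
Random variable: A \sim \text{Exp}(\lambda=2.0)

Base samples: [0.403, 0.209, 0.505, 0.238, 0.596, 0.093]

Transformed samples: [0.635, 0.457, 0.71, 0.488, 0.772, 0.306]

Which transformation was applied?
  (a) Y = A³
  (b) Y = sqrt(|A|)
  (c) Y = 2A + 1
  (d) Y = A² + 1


Checking option (b) Y = sqrt(|A|):
  A = 0.403 -> Y = 0.635 ✓
  A = 0.209 -> Y = 0.457 ✓
  A = 0.505 -> Y = 0.71 ✓
All samples match this transformation.

(b) sqrt(|A|)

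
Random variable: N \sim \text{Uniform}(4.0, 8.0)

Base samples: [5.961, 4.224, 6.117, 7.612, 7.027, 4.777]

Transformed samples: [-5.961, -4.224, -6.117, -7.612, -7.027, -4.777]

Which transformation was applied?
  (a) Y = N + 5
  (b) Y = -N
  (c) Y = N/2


Checking option (b) Y = -N:
  N = 5.961 -> Y = -5.961 ✓
  N = 4.224 -> Y = -4.224 ✓
  N = 6.117 -> Y = -6.117 ✓
All samples match this transformation.

(b) -N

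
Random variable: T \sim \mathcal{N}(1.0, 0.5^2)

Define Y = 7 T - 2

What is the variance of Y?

For Y = aT + b: Var(Y) = a² * Var(T)
Var(T) = 0.5^2 = 0.25
Var(Y) = 7² * 0.25 = 49 * 0.25 = 12.25

12.25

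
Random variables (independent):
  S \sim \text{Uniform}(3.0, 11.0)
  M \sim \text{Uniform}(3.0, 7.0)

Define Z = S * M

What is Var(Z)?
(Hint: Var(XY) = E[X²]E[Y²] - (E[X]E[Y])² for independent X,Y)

Var(XY) = E[X²]E[Y²] - (E[X]E[Y])²
E[S] = 7, Var(S) = 5.3333333
E[M] = 5, Var(M) = 1.3333333
E[S²] = 5.3333333 + 7² = 54.333333
E[M²] = 1.3333333 + 5² = 26.333333
Var(Z) = 54.333333*26.333333 - (7*5)²
= 1430.7778 - 1225 = 205.77778

205.77778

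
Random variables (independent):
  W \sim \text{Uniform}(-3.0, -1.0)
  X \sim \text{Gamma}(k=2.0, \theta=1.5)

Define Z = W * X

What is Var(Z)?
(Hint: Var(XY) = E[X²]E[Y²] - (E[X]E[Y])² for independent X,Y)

Var(XY) = E[X²]E[Y²] - (E[X]E[Y])²
E[W] = -2, Var(W) = 0.33333333
E[X] = 3, Var(X) = 4.5
E[W²] = 0.33333333 + (-2)² = 4.3333333
E[X²] = 4.5 + 3² = 13.5
Var(Z) = 4.3333333*13.5 - (-2*3)²
= 58.5 - 36 = 22.5

22.5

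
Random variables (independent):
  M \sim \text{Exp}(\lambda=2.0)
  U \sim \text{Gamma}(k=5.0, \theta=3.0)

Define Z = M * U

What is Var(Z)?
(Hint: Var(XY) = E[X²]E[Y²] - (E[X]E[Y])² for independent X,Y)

Var(XY) = E[X²]E[Y²] - (E[X]E[Y])²
E[M] = 0.5, Var(M) = 0.25
E[U] = 15, Var(U) = 45
E[M²] = 0.25 + 0.5² = 0.5
E[U²] = 45 + 15² = 270
Var(Z) = 0.5*270 - (0.5*15)²
= 135 - 56.25 = 78.75

78.75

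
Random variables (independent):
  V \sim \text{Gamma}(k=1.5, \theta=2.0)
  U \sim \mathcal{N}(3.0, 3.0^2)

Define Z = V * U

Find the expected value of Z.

For independent RVs: E[XY] = E[X]*E[Y]
E[V] = 3
E[U] = 3
E[Z] = 3 * 3 = 9

9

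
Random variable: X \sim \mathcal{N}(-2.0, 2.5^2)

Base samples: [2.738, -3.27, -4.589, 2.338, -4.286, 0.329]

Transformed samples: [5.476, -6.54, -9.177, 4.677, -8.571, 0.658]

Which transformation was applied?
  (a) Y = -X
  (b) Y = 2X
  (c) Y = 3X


Checking option (b) Y = 2X:
  X = 2.738 -> Y = 5.476 ✓
  X = -3.27 -> Y = -6.54 ✓
  X = -4.589 -> Y = -9.177 ✓
All samples match this transformation.

(b) 2X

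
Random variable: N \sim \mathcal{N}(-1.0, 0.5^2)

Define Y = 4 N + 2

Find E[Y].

For Y = 4N + 2:
E[Y] = 4 * E[N] + 2
E[N] = -1.0 = -1
E[Y] = 4 * (-1) + 2 = -2

-2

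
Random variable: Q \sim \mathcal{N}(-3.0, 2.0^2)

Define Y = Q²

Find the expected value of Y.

Using E[X²] = Var(X) + (E[X])²:
E[Q] = -3
Var(Q) = 2.0^2 = 4
E[Q²] = 4 + (-3)² = 4 + 9 = 13

13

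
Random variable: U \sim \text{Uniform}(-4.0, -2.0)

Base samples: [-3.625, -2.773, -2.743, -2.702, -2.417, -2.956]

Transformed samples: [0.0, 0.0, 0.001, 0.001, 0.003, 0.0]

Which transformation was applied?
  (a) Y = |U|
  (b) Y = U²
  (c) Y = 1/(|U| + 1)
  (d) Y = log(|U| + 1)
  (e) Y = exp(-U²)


Checking option (e) Y = exp(-U²):
  U = -3.625 -> Y = 0.0 ✓
  U = -2.773 -> Y = 0.0 ✓
  U = -2.743 -> Y = 0.001 ✓
All samples match this transformation.

(e) exp(-U²)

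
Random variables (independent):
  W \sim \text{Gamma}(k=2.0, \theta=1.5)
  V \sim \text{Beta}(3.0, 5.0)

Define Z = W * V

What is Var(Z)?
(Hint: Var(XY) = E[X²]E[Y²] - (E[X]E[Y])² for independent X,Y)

Var(XY) = E[X²]E[Y²] - (E[X]E[Y])²
E[W] = 3, Var(W) = 4.5
E[V] = 0.375, Var(V) = 0.026041667
E[W²] = 4.5 + 3² = 13.5
E[V²] = 0.026041667 + 0.375² = 0.16666667
Var(Z) = 13.5*0.16666667 - (3*0.375)²
= 2.25 - 1.265625 = 0.984375

0.984375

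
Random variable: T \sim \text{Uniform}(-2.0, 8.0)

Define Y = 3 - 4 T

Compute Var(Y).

For Y = aT + b: Var(Y) = a² * Var(T)
Var(T) = (8 + 2)^2/12 = 8.3333333
Var(Y) = (-4)² * 8.3333333 = 16 * 8.3333333 = 133.33333

133.33333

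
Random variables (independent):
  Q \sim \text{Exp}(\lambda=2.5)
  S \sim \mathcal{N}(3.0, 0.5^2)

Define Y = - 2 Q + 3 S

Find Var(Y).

For independent RVs: Var(aX + bY) = a²Var(X) + b²Var(Y)
Var(Q) = 0.16
Var(S) = 0.25
Var(Y) = (-2)²*0.16 + 3²*0.25
= 4*0.16 + 9*0.25 = 2.89

2.89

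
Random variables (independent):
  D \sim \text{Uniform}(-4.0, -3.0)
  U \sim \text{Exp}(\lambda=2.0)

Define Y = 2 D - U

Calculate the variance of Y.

For independent RVs: Var(aX + bY) = a²Var(X) + b²Var(Y)
Var(D) = 0.083333333
Var(U) = 0.25
Var(Y) = 2²*0.083333333 + (-1)²*0.25
= 4*0.083333333 + 1*0.25 = 0.58333333

0.58333333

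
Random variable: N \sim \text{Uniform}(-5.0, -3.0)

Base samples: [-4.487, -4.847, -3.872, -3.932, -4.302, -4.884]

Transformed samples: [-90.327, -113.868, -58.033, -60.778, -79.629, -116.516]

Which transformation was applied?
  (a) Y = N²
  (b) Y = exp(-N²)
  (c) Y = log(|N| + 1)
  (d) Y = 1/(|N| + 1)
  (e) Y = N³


Checking option (e) Y = N³:
  N = -4.487 -> Y = -90.327 ✓
  N = -4.847 -> Y = -113.868 ✓
  N = -3.872 -> Y = -58.033 ✓
All samples match this transformation.

(e) N³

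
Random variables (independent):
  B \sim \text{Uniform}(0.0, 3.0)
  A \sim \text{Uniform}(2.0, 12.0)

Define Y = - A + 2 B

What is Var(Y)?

For independent RVs: Var(aX + bY) = a²Var(X) + b²Var(Y)
Var(B) = 0.75
Var(A) = 8.3333333
Var(Y) = 2²*0.75 + (-1)²*8.3333333
= 4*0.75 + 1*8.3333333 = 11.333333

11.333333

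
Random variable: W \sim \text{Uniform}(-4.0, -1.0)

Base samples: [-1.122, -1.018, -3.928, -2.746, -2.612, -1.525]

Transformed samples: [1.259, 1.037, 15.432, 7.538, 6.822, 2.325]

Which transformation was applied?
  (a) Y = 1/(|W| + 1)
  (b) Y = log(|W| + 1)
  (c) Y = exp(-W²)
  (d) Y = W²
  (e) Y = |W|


Checking option (d) Y = W²:
  W = -1.122 -> Y = 1.259 ✓
  W = -1.018 -> Y = 1.037 ✓
  W = -3.928 -> Y = 15.432 ✓
All samples match this transformation.

(d) W²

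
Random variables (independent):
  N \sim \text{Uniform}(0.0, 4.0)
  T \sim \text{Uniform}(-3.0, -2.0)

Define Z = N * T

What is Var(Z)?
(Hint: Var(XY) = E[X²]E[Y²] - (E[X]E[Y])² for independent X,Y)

Var(XY) = E[X²]E[Y²] - (E[X]E[Y])²
E[N] = 2, Var(N) = 1.3333333
E[T] = -2.5, Var(T) = 0.083333333
E[N²] = 1.3333333 + 2² = 5.3333333
E[T²] = 0.083333333 + (-2.5)² = 6.3333333
Var(Z) = 5.3333333*6.3333333 - (2*(-2.5))²
= 33.777778 - 25 = 8.7777778

8.7777778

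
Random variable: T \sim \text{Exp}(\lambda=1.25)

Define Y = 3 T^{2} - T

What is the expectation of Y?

E[Y] = 3*E[T²] - 1*E[T]
E[T] = 0.8
E[T²] = Var(T) + (E[T])² = 0.64 + 0.64 = 1.28
E[Y] = 3*1.28 - 1*0.8 = 3.04

3.04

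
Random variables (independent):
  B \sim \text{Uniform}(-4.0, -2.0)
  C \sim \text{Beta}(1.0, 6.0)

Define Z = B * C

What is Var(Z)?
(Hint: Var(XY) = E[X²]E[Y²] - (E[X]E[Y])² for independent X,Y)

Var(XY) = E[X²]E[Y²] - (E[X]E[Y])²
E[B] = -3, Var(B) = 0.33333333
E[C] = 0.14285714, Var(C) = 0.015306122
E[B²] = 0.33333333 + (-3)² = 9.3333333
E[C²] = 0.015306122 + 0.14285714² = 0.035714286
Var(Z) = 9.3333333*0.035714286 - (-3*0.14285714)²
= 0.33333333 - 0.18367347 = 0.14965986

0.14965986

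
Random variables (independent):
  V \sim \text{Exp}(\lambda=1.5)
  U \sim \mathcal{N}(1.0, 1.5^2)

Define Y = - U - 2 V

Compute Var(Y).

For independent RVs: Var(aX + bY) = a²Var(X) + b²Var(Y)
Var(V) = 0.44444444
Var(U) = 2.25
Var(Y) = (-2)²*0.44444444 + (-1)²*2.25
= 4*0.44444444 + 1*2.25 = 4.0277778

4.0277778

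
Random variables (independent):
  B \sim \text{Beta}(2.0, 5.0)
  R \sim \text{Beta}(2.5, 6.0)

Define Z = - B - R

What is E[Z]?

E[Z] = -1*E[B] - 1*E[R]
E[B] = 0.28571429
E[R] = 0.29411765
E[Z] = -1*0.28571429 - 1*0.29411765 = -0.57983193

-0.57983193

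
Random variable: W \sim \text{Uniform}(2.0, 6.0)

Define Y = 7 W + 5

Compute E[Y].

For Y = 7W + 5:
E[Y] = 7 * E[W] + 5
E[W] = (2 + 6)/2 = 4
E[Y] = 7 * 4 + 5 = 33

33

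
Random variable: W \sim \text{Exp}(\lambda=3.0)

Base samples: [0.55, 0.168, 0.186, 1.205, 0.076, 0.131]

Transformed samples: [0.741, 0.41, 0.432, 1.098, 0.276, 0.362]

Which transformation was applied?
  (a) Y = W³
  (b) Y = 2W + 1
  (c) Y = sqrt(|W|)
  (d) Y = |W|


Checking option (c) Y = sqrt(|W|):
  W = 0.55 -> Y = 0.741 ✓
  W = 0.168 -> Y = 0.41 ✓
  W = 0.186 -> Y = 0.432 ✓
All samples match this transformation.

(c) sqrt(|W|)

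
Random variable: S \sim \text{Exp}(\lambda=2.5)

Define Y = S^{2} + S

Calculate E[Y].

E[Y] = 1*E[S²] + 1*E[S]
E[S] = 0.4
E[S²] = Var(S) + (E[S])² = 0.16 + 0.16 = 0.32
E[Y] = 1*0.32 + 1*0.4 = 0.72

0.72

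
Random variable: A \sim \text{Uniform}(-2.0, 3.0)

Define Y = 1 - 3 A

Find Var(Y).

For Y = aA + b: Var(Y) = a² * Var(A)
Var(A) = (3 + 2)^2/12 = 2.0833333
Var(Y) = (-3)² * 2.0833333 = 9 * 2.0833333 = 18.75

18.75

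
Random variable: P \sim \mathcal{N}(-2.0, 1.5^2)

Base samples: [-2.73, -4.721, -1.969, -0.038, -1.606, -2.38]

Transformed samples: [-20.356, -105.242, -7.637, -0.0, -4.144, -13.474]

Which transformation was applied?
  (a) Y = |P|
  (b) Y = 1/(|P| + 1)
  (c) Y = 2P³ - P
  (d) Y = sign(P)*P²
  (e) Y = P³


Checking option (e) Y = P³:
  P = -2.73 -> Y = -20.356 ✓
  P = -4.721 -> Y = -105.242 ✓
  P = -1.969 -> Y = -7.637 ✓
All samples match this transformation.

(e) P³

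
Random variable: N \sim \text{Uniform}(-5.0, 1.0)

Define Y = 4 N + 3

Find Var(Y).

For Y = aN + b: Var(Y) = a² * Var(N)
Var(N) = (1 + 5)^2/12 = 3
Var(Y) = 4² * 3 = 16 * 3 = 48

48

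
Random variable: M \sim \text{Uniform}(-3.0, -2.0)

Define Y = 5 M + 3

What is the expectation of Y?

For Y = 5M + 3:
E[Y] = 5 * E[M] + 3
E[M] = (-3 - 2)/2 = -2.5
E[Y] = 5 * (-2.5) + 3 = -9.5

-9.5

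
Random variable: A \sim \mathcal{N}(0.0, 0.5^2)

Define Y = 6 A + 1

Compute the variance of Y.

For Y = aA + b: Var(Y) = a² * Var(A)
Var(A) = 0.5^2 = 0.25
Var(Y) = 6² * 0.25 = 36 * 0.25 = 9

9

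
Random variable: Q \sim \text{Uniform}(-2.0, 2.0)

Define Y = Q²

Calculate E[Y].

E[Q²] = Var(Q) + (E[Q])² = 1.3333333 + 0 = 1.3333333

1.3333333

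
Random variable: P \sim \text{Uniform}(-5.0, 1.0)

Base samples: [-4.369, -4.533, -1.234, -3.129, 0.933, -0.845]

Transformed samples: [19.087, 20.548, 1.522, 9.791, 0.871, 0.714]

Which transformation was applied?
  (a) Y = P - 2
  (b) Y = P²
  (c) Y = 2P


Checking option (b) Y = P²:
  P = -4.369 -> Y = 19.087 ✓
  P = -4.533 -> Y = 20.548 ✓
  P = -1.234 -> Y = 1.522 ✓
All samples match this transformation.

(b) P²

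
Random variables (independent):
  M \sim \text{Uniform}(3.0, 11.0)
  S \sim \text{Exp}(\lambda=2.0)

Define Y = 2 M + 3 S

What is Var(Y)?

For independent RVs: Var(aX + bY) = a²Var(X) + b²Var(Y)
Var(M) = 5.3333333
Var(S) = 0.25
Var(Y) = 2²*5.3333333 + 3²*0.25
= 4*5.3333333 + 9*0.25 = 23.583333

23.583333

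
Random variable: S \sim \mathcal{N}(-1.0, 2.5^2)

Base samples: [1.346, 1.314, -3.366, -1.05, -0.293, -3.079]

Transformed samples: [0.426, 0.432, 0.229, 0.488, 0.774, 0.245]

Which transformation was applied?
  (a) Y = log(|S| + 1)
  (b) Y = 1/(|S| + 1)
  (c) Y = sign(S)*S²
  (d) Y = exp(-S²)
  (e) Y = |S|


Checking option (b) Y = 1/(|S| + 1):
  S = 1.346 -> Y = 0.426 ✓
  S = 1.314 -> Y = 0.432 ✓
  S = -3.366 -> Y = 0.229 ✓
All samples match this transformation.

(b) 1/(|S| + 1)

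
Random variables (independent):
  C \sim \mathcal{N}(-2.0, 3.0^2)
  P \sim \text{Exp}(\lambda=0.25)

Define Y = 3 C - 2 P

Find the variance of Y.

For independent RVs: Var(aX + bY) = a²Var(X) + b²Var(Y)
Var(C) = 9
Var(P) = 16
Var(Y) = 3²*9 + (-2)²*16
= 9*9 + 4*16 = 145

145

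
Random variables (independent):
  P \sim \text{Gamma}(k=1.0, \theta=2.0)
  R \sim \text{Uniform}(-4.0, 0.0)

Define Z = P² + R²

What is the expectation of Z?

E[Z] = E[P²] + E[R²]
E[P²] = Var(P) + E[P]² = 4 + 4 = 8
E[R²] = Var(R) + E[R]² = 1.3333333 + 4 = 5.3333333
E[Z] = 8 + 5.3333333 = 13.333333

13.333333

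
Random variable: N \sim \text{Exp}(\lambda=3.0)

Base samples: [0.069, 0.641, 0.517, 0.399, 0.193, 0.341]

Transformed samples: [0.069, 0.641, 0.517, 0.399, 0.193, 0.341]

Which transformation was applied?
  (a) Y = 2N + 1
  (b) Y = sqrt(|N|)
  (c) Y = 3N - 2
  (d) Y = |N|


Checking option (d) Y = |N|:
  N = 0.069 -> Y = 0.069 ✓
  N = 0.641 -> Y = 0.641 ✓
  N = 0.517 -> Y = 0.517 ✓
All samples match this transformation.

(d) |N|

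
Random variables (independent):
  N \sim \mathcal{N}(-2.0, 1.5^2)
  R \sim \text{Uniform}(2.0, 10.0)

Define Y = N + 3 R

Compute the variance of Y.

For independent RVs: Var(aX + bY) = a²Var(X) + b²Var(Y)
Var(N) = 2.25
Var(R) = 5.3333333
Var(Y) = 1²*2.25 + 3²*5.3333333
= 1*2.25 + 9*5.3333333 = 50.25

50.25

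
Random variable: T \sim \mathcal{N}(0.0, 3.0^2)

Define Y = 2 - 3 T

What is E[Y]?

For Y = -3T + 2:
E[Y] = -3 * E[T] + 2
E[T] = 0.0 = 0
E[Y] = -3 * 0 + 2 = 2

2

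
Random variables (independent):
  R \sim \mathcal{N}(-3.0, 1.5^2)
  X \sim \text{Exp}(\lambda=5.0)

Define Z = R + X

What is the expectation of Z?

E[Z] = 1*E[R] + 1*E[X]
E[R] = -3
E[X] = 0.2
E[Z] = 1*(-3) + 1*0.2 = -2.8

-2.8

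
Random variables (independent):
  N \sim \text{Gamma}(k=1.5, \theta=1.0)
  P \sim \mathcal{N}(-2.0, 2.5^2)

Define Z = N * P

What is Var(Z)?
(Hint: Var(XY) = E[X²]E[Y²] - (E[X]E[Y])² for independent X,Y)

Var(XY) = E[X²]E[Y²] - (E[X]E[Y])²
E[N] = 1.5, Var(N) = 1.5
E[P] = -2, Var(P) = 6.25
E[N²] = 1.5 + 1.5² = 3.75
E[P²] = 6.25 + (-2)² = 10.25
Var(Z) = 3.75*10.25 - (1.5*(-2))²
= 38.4375 - 9 = 29.4375

29.4375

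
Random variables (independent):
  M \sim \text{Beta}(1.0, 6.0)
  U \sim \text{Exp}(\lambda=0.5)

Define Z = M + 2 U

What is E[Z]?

E[Z] = 1*E[M] + 2*E[U]
E[M] = 0.14285714
E[U] = 2
E[Z] = 1*0.14285714 + 2*2 = 4.1428571

4.1428571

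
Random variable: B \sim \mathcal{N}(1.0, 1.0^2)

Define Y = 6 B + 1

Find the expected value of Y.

For Y = 6B + 1:
E[Y] = 6 * E[B] + 1
E[B] = 1.0 = 1
E[Y] = 6 * 1 + 1 = 7

7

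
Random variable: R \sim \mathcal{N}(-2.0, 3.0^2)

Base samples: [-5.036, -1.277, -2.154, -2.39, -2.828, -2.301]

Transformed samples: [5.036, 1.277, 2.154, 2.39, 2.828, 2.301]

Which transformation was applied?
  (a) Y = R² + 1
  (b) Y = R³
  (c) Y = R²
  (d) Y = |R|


Checking option (d) Y = |R|:
  R = -5.036 -> Y = 5.036 ✓
  R = -1.277 -> Y = 1.277 ✓
  R = -2.154 -> Y = 2.154 ✓
All samples match this transformation.

(d) |R|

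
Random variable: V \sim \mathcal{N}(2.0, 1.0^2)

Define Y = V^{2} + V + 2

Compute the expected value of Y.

E[Y] = 1*E[V²] + 1*E[V] + 2
E[V] = 2
E[V²] = Var(V) + (E[V])² = 1 + 4 = 5
E[Y] = 1*5 + 1*2 + 2 = 9

9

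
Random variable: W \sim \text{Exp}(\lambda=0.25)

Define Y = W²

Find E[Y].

E[W²] = Var(W) + (E[W])² = 16 + 16 = 32

32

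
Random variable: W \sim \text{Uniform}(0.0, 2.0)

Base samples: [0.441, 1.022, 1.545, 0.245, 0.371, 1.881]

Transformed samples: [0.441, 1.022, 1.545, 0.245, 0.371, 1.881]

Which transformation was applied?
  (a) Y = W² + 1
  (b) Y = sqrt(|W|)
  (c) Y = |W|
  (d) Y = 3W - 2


Checking option (c) Y = |W|:
  W = 0.441 -> Y = 0.441 ✓
  W = 1.022 -> Y = 1.022 ✓
  W = 1.545 -> Y = 1.545 ✓
All samples match this transformation.

(c) |W|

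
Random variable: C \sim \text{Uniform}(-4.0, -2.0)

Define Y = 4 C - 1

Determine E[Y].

For Y = 4C - 1:
E[Y] = 4 * E[C] - 1
E[C] = (-4 - 2)/2 = -3
E[Y] = 4 * (-3) - 1 = -13

-13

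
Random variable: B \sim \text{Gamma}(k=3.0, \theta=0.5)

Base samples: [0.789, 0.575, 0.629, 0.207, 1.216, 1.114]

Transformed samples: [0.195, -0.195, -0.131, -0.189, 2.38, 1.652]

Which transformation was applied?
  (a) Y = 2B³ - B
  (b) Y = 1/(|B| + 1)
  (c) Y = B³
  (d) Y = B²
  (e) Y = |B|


Checking option (a) Y = 2B³ - B:
  B = 0.789 -> Y = 0.195 ✓
  B = 0.575 -> Y = -0.195 ✓
  B = 0.629 -> Y = -0.131 ✓
All samples match this transformation.

(a) 2B³ - B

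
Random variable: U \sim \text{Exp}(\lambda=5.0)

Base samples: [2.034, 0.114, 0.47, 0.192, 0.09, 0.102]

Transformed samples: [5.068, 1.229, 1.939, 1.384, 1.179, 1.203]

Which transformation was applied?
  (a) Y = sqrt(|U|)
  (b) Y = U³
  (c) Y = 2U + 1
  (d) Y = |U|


Checking option (c) Y = 2U + 1:
  U = 2.034 -> Y = 5.068 ✓
  U = 0.114 -> Y = 1.229 ✓
  U = 0.47 -> Y = 1.939 ✓
All samples match this transformation.

(c) 2U + 1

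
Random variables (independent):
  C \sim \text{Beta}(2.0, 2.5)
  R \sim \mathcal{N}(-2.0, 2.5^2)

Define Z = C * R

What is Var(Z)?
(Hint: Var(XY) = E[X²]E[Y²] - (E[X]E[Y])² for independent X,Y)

Var(XY) = E[X²]E[Y²] - (E[X]E[Y])²
E[C] = 0.44444444, Var(C) = 0.044893378
E[R] = -2, Var(R) = 6.25
E[C²] = 0.044893378 + 0.44444444² = 0.24242424
E[R²] = 6.25 + (-2)² = 10.25
Var(Z) = 0.24242424*10.25 - (0.44444444*(-2))²
= 2.4848485 - 0.79012346 = 1.694725

1.694725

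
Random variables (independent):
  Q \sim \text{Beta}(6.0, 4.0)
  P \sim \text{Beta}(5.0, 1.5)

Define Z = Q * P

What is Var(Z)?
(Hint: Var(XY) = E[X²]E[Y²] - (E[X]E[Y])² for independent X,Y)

Var(XY) = E[X²]E[Y²] - (E[X]E[Y])²
E[Q] = 0.6, Var(Q) = 0.021818182
E[P] = 0.76923077, Var(P) = 0.023668639
E[Q²] = 0.021818182 + 0.6² = 0.38181818
E[P²] = 0.023668639 + 0.76923077² = 0.61538462
Var(Z) = 0.38181818*0.61538462 - (0.6*0.76923077)²
= 0.23496503 - 0.21301775 = 0.021947283

0.021947283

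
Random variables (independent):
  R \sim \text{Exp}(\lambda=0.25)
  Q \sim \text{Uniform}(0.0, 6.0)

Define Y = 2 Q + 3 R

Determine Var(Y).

For independent RVs: Var(aX + bY) = a²Var(X) + b²Var(Y)
Var(R) = 16
Var(Q) = 3
Var(Y) = 3²*16 + 2²*3
= 9*16 + 4*3 = 156

156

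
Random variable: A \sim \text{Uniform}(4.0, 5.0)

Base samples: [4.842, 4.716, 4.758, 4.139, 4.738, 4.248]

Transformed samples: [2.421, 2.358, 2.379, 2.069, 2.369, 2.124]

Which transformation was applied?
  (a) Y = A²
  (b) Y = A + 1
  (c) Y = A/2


Checking option (c) Y = A/2:
  A = 4.842 -> Y = 2.421 ✓
  A = 4.716 -> Y = 2.358 ✓
  A = 4.758 -> Y = 2.379 ✓
All samples match this transformation.

(c) A/2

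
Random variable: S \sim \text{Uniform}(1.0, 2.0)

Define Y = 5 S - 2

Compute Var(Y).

For Y = aS + b: Var(Y) = a² * Var(S)
Var(S) = (2 - 1)^2/12 = 0.083333333
Var(Y) = 5² * 0.083333333 = 25 * 0.083333333 = 2.0833333

2.0833333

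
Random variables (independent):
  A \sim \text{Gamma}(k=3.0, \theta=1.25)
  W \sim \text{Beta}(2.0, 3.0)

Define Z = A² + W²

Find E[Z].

E[Z] = E[A²] + E[W²]
E[A²] = Var(A) + E[A]² = 4.6875 + 14.0625 = 18.75
E[W²] = Var(W) + E[W]² = 0.04 + 0.16 = 0.2
E[Z] = 18.75 + 0.2 = 18.95

18.95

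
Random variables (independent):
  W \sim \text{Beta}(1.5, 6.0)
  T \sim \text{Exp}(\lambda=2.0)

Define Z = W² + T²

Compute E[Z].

E[Z] = E[W²] + E[T²]
E[W²] = Var(W) + E[W]² = 0.018823529 + 0.04 = 0.058823529
E[T²] = Var(T) + E[T]² = 0.25 + 0.25 = 0.5
E[Z] = 0.058823529 + 0.5 = 0.55882353

0.55882353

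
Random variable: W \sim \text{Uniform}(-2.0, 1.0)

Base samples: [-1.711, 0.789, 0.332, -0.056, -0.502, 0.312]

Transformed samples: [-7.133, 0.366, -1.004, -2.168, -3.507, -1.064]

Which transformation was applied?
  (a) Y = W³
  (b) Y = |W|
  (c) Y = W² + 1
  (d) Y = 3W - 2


Checking option (d) Y = 3W - 2:
  W = -1.711 -> Y = -7.133 ✓
  W = 0.789 -> Y = 0.366 ✓
  W = 0.332 -> Y = -1.004 ✓
All samples match this transformation.

(d) 3W - 2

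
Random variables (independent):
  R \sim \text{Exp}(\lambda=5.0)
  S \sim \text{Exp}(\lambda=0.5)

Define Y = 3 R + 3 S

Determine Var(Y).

For independent RVs: Var(aX + bY) = a²Var(X) + b²Var(Y)
Var(R) = 0.04
Var(S) = 4
Var(Y) = 3²*0.04 + 3²*4
= 9*0.04 + 9*4 = 36.36

36.36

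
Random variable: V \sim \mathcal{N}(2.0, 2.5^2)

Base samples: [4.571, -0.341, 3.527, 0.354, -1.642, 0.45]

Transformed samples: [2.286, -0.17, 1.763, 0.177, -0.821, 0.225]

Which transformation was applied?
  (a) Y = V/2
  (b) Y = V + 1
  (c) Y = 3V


Checking option (a) Y = V/2:
  V = 4.571 -> Y = 2.286 ✓
  V = -0.341 -> Y = -0.17 ✓
  V = 3.527 -> Y = 1.763 ✓
All samples match this transformation.

(a) V/2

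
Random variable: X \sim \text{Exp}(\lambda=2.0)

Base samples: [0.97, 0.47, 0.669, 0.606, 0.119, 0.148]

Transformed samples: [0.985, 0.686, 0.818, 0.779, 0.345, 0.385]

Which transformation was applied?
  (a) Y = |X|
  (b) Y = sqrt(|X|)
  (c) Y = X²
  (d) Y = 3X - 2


Checking option (b) Y = sqrt(|X|):
  X = 0.97 -> Y = 0.985 ✓
  X = 0.47 -> Y = 0.686 ✓
  X = 0.669 -> Y = 0.818 ✓
All samples match this transformation.

(b) sqrt(|X|)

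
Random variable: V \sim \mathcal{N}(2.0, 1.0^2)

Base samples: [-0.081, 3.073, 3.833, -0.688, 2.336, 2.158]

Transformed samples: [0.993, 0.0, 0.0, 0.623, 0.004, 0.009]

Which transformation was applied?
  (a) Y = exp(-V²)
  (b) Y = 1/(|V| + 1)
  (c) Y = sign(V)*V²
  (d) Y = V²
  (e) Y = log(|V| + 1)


Checking option (a) Y = exp(-V²):
  V = -0.081 -> Y = 0.993 ✓
  V = 3.073 -> Y = 0.0 ✓
  V = 3.833 -> Y = 0.0 ✓
All samples match this transformation.

(a) exp(-V²)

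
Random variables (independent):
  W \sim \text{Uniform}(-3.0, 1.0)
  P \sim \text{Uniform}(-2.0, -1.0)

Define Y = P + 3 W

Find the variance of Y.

For independent RVs: Var(aX + bY) = a²Var(X) + b²Var(Y)
Var(W) = 1.3333333
Var(P) = 0.083333333
Var(Y) = 3²*1.3333333 + 1²*0.083333333
= 9*1.3333333 + 1*0.083333333 = 12.083333

12.083333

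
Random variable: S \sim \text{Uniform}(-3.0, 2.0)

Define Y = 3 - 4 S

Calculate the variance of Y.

For Y = aS + b: Var(Y) = a² * Var(S)
Var(S) = (2 + 3)^2/12 = 2.0833333
Var(Y) = (-4)² * 2.0833333 = 16 * 2.0833333 = 33.333333

33.333333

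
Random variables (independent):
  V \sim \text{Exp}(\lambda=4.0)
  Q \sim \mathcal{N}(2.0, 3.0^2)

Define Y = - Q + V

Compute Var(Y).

For independent RVs: Var(aX + bY) = a²Var(X) + b²Var(Y)
Var(V) = 0.0625
Var(Q) = 9
Var(Y) = 1²*0.0625 + (-1)²*9
= 1*0.0625 + 1*9 = 9.0625

9.0625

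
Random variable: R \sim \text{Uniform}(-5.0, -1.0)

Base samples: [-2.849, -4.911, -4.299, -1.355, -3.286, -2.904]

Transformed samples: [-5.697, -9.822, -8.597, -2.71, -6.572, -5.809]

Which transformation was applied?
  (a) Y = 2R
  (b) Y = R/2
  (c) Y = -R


Checking option (a) Y = 2R:
  R = -2.849 -> Y = -5.697 ✓
  R = -4.911 -> Y = -9.822 ✓
  R = -4.299 -> Y = -8.597 ✓
All samples match this transformation.

(a) 2R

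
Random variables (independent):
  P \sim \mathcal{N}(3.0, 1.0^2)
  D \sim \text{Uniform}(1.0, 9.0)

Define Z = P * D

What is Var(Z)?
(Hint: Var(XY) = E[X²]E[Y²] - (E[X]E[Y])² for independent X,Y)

Var(XY) = E[X²]E[Y²] - (E[X]E[Y])²
E[P] = 3, Var(P) = 1
E[D] = 5, Var(D) = 5.3333333
E[P²] = 1 + 3² = 10
E[D²] = 5.3333333 + 5² = 30.333333
Var(Z) = 10*30.333333 - (3*5)²
= 303.33333 - 225 = 78.333333

78.333333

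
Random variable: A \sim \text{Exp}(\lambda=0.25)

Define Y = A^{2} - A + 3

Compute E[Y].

E[Y] = 1*E[A²] - 1*E[A] + 3
E[A] = 4
E[A²] = Var(A) + (E[A])² = 16 + 16 = 32
E[Y] = 1*32 - 1*4 + 3 = 31

31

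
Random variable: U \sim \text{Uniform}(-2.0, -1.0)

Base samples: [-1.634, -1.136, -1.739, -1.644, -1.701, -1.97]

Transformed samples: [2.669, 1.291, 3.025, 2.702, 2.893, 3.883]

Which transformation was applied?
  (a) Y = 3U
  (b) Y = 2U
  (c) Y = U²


Checking option (c) Y = U²:
  U = -1.634 -> Y = 2.669 ✓
  U = -1.136 -> Y = 1.291 ✓
  U = -1.739 -> Y = 3.025 ✓
All samples match this transformation.

(c) U²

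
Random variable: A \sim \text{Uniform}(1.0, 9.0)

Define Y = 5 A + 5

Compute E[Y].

For Y = 5A + 5:
E[Y] = 5 * E[A] + 5
E[A] = (1 + 9)/2 = 5
E[Y] = 5 * 5 + 5 = 30

30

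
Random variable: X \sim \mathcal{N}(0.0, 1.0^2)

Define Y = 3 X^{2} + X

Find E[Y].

E[Y] = 3*E[X²] + 1*E[X]
E[X] = 0
E[X²] = Var(X) + (E[X])² = 1 + 0 = 1
E[Y] = 3*1 + 1*0 = 3

3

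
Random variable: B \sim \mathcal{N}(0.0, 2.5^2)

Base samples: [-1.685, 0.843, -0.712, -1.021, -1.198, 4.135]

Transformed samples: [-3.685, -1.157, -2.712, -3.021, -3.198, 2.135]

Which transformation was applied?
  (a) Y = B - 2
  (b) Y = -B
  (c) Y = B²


Checking option (a) Y = B - 2:
  B = -1.685 -> Y = -3.685 ✓
  B = 0.843 -> Y = -1.157 ✓
  B = -0.712 -> Y = -2.712 ✓
All samples match this transformation.

(a) B - 2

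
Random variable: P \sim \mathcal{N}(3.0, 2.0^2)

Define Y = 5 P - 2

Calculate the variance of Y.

For Y = aP + b: Var(Y) = a² * Var(P)
Var(P) = 2.0^2 = 4
Var(Y) = 5² * 4 = 25 * 4 = 100

100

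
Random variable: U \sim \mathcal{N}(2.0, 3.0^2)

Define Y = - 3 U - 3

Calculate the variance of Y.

For Y = aU + b: Var(Y) = a² * Var(U)
Var(U) = 3.0^2 = 9
Var(Y) = (-3)² * 9 = 9 * 9 = 81

81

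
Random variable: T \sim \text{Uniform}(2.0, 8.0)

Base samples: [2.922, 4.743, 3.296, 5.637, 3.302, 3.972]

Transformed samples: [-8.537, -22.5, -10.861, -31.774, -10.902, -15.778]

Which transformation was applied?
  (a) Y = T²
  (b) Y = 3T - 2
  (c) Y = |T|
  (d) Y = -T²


Checking option (d) Y = -T²:
  T = 2.922 -> Y = -8.537 ✓
  T = 4.743 -> Y = -22.5 ✓
  T = 3.296 -> Y = -10.861 ✓
All samples match this transformation.

(d) -T²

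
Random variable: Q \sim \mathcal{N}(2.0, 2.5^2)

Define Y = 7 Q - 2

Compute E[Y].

For Y = 7Q - 2:
E[Y] = 7 * E[Q] - 2
E[Q] = 2.0 = 2
E[Y] = 7 * 2 - 2 = 12

12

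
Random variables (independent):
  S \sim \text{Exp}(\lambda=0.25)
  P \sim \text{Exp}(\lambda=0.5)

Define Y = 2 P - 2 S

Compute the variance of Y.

For independent RVs: Var(aX + bY) = a²Var(X) + b²Var(Y)
Var(S) = 16
Var(P) = 4
Var(Y) = (-2)²*16 + 2²*4
= 4*16 + 4*4 = 80

80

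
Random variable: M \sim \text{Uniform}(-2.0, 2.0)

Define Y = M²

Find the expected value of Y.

E[M²] = Var(M) + (E[M])² = 1.3333333 + 0 = 1.3333333

1.3333333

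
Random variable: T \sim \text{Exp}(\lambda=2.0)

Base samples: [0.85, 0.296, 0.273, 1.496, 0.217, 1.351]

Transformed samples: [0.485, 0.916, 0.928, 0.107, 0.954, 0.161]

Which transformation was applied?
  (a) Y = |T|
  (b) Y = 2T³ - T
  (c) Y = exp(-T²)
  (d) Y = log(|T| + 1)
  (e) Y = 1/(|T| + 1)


Checking option (c) Y = exp(-T²):
  T = 0.85 -> Y = 0.485 ✓
  T = 0.296 -> Y = 0.916 ✓
  T = 0.273 -> Y = 0.928 ✓
All samples match this transformation.

(c) exp(-T²)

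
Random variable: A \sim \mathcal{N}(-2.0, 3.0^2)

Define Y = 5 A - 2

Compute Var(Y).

For Y = aA + b: Var(Y) = a² * Var(A)
Var(A) = 3.0^2 = 9
Var(Y) = 5² * 9 = 25 * 9 = 225

225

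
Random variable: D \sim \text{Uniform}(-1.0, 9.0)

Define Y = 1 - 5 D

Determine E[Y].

For Y = -5D + 1:
E[Y] = -5 * E[D] + 1
E[D] = (-1 + 9)/2 = 4
E[Y] = -5 * 4 + 1 = -19

-19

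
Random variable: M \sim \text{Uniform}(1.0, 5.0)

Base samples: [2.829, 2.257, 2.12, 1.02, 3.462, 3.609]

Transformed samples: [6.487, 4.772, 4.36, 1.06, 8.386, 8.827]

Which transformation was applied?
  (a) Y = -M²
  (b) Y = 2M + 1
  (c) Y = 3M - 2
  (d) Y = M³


Checking option (c) Y = 3M - 2:
  M = 2.829 -> Y = 6.487 ✓
  M = 2.257 -> Y = 4.772 ✓
  M = 2.12 -> Y = 4.36 ✓
All samples match this transformation.

(c) 3M - 2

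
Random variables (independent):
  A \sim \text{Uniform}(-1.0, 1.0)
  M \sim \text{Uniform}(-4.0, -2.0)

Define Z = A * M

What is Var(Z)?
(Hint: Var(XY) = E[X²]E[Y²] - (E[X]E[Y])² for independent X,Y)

Var(XY) = E[X²]E[Y²] - (E[X]E[Y])²
E[A] = 0, Var(A) = 0.33333333
E[M] = -3, Var(M) = 0.33333333
E[A²] = 0.33333333 + 0² = 0.33333333
E[M²] = 0.33333333 + (-3)² = 9.3333333
Var(Z) = 0.33333333*9.3333333 - (0*(-3))²
= 3.1111111 - 0 = 3.1111111

3.1111111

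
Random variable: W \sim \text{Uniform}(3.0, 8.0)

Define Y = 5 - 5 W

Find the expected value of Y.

For Y = -5W + 5:
E[Y] = -5 * E[W] + 5
E[W] = (3 + 8)/2 = 5.5
E[Y] = -5 * 5.5 + 5 = -22.5

-22.5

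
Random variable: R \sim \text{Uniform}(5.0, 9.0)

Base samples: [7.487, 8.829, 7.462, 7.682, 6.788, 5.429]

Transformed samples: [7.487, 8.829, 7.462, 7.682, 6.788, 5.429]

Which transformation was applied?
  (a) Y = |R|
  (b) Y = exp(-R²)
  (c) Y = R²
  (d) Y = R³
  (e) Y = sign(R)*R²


Checking option (a) Y = |R|:
  R = 7.487 -> Y = 7.487 ✓
  R = 8.829 -> Y = 8.829 ✓
  R = 7.462 -> Y = 7.462 ✓
All samples match this transformation.

(a) |R|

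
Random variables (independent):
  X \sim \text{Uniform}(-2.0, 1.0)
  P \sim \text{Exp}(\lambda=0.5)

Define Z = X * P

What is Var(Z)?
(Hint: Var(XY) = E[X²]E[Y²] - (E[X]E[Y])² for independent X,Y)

Var(XY) = E[X²]E[Y²] - (E[X]E[Y])²
E[X] = -0.5, Var(X) = 0.75
E[P] = 2, Var(P) = 4
E[X²] = 0.75 + (-0.5)² = 1
E[P²] = 4 + 2² = 8
Var(Z) = 1*8 - (-0.5*2)²
= 8 - 1 = 7

7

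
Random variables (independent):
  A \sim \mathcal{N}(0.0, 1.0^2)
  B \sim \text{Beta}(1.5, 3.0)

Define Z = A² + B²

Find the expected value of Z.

E[Z] = E[A²] + E[B²]
E[A²] = Var(A) + E[A]² = 1 + 0 = 1
E[B²] = Var(B) + E[B]² = 0.04040404 + 0.11111111 = 0.15151515
E[Z] = 1 + 0.15151515 = 1.1515152

1.1515152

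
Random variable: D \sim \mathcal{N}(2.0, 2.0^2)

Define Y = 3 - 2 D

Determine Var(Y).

For Y = aD + b: Var(Y) = a² * Var(D)
Var(D) = 2.0^2 = 4
Var(Y) = (-2)² * 4 = 4 * 4 = 16

16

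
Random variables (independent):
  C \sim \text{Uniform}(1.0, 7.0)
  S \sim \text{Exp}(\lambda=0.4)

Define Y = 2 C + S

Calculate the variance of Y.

For independent RVs: Var(aX + bY) = a²Var(X) + b²Var(Y)
Var(C) = 3
Var(S) = 6.25
Var(Y) = 2²*3 + 1²*6.25
= 4*3 + 1*6.25 = 18.25

18.25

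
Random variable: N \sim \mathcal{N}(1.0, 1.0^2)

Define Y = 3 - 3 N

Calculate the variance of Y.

For Y = aN + b: Var(Y) = a² * Var(N)
Var(N) = 1.0^2 = 1
Var(Y) = (-3)² * 1 = 9 * 1 = 9

9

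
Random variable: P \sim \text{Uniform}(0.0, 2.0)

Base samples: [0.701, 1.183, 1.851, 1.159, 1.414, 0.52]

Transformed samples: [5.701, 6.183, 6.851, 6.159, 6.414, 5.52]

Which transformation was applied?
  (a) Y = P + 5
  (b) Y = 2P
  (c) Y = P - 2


Checking option (a) Y = P + 5:
  P = 0.701 -> Y = 5.701 ✓
  P = 1.183 -> Y = 6.183 ✓
  P = 1.851 -> Y = 6.851 ✓
All samples match this transformation.

(a) P + 5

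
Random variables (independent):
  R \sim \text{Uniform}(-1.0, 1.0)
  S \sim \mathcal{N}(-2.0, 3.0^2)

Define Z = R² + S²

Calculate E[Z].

E[Z] = E[R²] + E[S²]
E[R²] = Var(R) + E[R]² = 0.33333333 + 0 = 0.33333333
E[S²] = Var(S) + E[S]² = 9 + 4 = 13
E[Z] = 0.33333333 + 13 = 13.333333

13.333333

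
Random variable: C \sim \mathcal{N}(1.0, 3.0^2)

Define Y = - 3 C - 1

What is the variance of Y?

For Y = aC + b: Var(Y) = a² * Var(C)
Var(C) = 3.0^2 = 9
Var(Y) = (-3)² * 9 = 9 * 9 = 81

81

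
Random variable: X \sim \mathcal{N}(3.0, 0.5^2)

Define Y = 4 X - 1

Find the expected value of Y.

For Y = 4X - 1:
E[Y] = 4 * E[X] - 1
E[X] = 3.0 = 3
E[Y] = 4 * 3 - 1 = 11

11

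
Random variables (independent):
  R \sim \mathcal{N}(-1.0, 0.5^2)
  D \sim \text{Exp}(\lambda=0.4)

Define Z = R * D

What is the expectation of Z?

For independent RVs: E[XY] = E[X]*E[Y]
E[R] = -1
E[D] = 2.5
E[Z] = -1 * 2.5 = -2.5

-2.5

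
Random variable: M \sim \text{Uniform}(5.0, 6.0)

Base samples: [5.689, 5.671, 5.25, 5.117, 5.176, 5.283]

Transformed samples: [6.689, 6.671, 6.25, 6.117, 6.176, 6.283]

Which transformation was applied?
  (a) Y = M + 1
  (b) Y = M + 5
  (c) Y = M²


Checking option (a) Y = M + 1:
  M = 5.689 -> Y = 6.689 ✓
  M = 5.671 -> Y = 6.671 ✓
  M = 5.25 -> Y = 6.25 ✓
All samples match this transformation.

(a) M + 1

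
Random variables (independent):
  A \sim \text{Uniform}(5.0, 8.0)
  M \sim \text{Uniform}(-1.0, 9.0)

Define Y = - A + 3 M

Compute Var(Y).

For independent RVs: Var(aX + bY) = a²Var(X) + b²Var(Y)
Var(A) = 0.75
Var(M) = 8.3333333
Var(Y) = (-1)²*0.75 + 3²*8.3333333
= 1*0.75 + 9*8.3333333 = 75.75

75.75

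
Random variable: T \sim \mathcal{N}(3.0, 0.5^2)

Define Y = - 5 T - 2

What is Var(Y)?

For Y = aT + b: Var(Y) = a² * Var(T)
Var(T) = 0.5^2 = 0.25
Var(Y) = (-5)² * 0.25 = 25 * 0.25 = 6.25

6.25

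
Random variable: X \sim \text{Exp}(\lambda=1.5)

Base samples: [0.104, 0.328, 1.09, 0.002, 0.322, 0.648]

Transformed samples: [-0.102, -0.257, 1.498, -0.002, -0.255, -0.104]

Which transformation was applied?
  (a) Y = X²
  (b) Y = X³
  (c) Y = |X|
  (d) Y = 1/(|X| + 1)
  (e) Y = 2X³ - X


Checking option (e) Y = 2X³ - X:
  X = 0.104 -> Y = -0.102 ✓
  X = 0.328 -> Y = -0.257 ✓
  X = 1.09 -> Y = 1.498 ✓
All samples match this transformation.

(e) 2X³ - X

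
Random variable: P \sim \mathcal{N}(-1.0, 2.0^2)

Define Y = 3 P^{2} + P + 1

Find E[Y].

E[Y] = 3*E[P²] + 1*E[P] + 1
E[P] = -1
E[P²] = Var(P) + (E[P])² = 4 + 1 = 5
E[Y] = 3*5 + 1*(-1) + 1 = 15

15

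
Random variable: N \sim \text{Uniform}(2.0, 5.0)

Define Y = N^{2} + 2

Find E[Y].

E[Y] = 1*E[N²] + 2
E[N] = 3.5
E[N²] = Var(N) + (E[N])² = 0.75 + 12.25 = 13
E[Y] = 1*13 + 2 = 15

15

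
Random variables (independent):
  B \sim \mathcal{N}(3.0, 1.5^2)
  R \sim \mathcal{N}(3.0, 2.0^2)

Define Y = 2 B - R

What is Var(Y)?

For independent RVs: Var(aX + bY) = a²Var(X) + b²Var(Y)
Var(B) = 2.25
Var(R) = 4
Var(Y) = 2²*2.25 + (-1)²*4
= 4*2.25 + 1*4 = 13

13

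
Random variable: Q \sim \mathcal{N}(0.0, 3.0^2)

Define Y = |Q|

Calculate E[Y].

For X ~ N(0, 3.0²), E[|X|] = sigma * sqrt(2/pi)
= 3.0 * sqrt(2/pi) = 2.3936537

2.3936537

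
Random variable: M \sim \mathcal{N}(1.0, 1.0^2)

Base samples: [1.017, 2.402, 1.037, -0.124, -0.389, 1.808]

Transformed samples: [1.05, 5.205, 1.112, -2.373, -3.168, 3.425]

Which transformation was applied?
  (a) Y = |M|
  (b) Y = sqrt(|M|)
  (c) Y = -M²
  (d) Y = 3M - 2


Checking option (d) Y = 3M - 2:
  M = 1.017 -> Y = 1.05 ✓
  M = 2.402 -> Y = 5.205 ✓
  M = 1.037 -> Y = 1.112 ✓
All samples match this transformation.

(d) 3M - 2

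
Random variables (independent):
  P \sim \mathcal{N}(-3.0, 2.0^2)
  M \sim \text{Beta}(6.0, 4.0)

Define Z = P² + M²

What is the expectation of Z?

E[Z] = E[P²] + E[M²]
E[P²] = Var(P) + E[P]² = 4 + 9 = 13
E[M²] = Var(M) + E[M]² = 0.021818182 + 0.36 = 0.38181818
E[Z] = 13 + 0.38181818 = 13.381818

13.381818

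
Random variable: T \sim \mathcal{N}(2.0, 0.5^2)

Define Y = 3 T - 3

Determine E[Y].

For Y = 3T - 3:
E[Y] = 3 * E[T] - 3
E[T] = 2.0 = 2
E[Y] = 3 * 2 - 3 = 3

3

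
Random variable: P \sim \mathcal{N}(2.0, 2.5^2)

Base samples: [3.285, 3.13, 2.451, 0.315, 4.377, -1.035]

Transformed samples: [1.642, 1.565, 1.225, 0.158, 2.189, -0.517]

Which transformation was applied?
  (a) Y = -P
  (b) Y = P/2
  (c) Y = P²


Checking option (b) Y = P/2:
  P = 3.285 -> Y = 1.642 ✓
  P = 3.13 -> Y = 1.565 ✓
  P = 2.451 -> Y = 1.225 ✓
All samples match this transformation.

(b) P/2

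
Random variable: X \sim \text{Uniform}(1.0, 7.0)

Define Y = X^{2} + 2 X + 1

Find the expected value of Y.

E[Y] = 1*E[X²] + 2*E[X] + 1
E[X] = 4
E[X²] = Var(X) + (E[X])² = 3 + 16 = 19
E[Y] = 1*19 + 2*4 + 1 = 28

28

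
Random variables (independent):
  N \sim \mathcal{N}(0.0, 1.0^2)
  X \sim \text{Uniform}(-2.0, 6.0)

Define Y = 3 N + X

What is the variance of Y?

For independent RVs: Var(aX + bY) = a²Var(X) + b²Var(Y)
Var(N) = 1
Var(X) = 5.3333333
Var(Y) = 3²*1 + 1²*5.3333333
= 9*1 + 1*5.3333333 = 14.333333

14.333333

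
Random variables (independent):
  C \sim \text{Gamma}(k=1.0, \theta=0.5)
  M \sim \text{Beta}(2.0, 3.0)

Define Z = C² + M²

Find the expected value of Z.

E[Z] = E[C²] + E[M²]
E[C²] = Var(C) + E[C]² = 0.25 + 0.25 = 0.5
E[M²] = Var(M) + E[M]² = 0.04 + 0.16 = 0.2
E[Z] = 0.5 + 0.2 = 0.7

0.7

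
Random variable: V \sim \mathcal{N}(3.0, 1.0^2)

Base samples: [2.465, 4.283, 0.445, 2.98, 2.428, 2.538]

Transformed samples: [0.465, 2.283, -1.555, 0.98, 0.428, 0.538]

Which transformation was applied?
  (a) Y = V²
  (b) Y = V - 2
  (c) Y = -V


Checking option (b) Y = V - 2:
  V = 2.465 -> Y = 0.465 ✓
  V = 4.283 -> Y = 2.283 ✓
  V = 0.445 -> Y = -1.555 ✓
All samples match this transformation.

(b) V - 2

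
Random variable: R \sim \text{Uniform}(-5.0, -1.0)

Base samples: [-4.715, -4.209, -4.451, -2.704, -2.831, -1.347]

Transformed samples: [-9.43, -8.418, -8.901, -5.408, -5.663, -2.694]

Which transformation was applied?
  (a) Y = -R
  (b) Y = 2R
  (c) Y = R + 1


Checking option (b) Y = 2R:
  R = -4.715 -> Y = -9.43 ✓
  R = -4.209 -> Y = -8.418 ✓
  R = -4.451 -> Y = -8.901 ✓
All samples match this transformation.

(b) 2R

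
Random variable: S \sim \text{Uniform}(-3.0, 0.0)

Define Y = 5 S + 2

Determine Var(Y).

For Y = aS + b: Var(Y) = a² * Var(S)
Var(S) = (0 + 3)^2/12 = 0.75
Var(Y) = 5² * 0.75 = 25 * 0.75 = 18.75

18.75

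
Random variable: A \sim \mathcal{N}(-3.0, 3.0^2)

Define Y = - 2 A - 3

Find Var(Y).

For Y = aA + b: Var(Y) = a² * Var(A)
Var(A) = 3.0^2 = 9
Var(Y) = (-2)² * 9 = 4 * 9 = 36

36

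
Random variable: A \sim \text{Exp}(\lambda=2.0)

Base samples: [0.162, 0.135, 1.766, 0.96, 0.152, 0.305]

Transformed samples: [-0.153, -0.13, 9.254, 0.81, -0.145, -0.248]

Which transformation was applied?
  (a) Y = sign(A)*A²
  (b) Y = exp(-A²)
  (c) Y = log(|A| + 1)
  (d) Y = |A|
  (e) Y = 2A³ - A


Checking option (e) Y = 2A³ - A:
  A = 0.162 -> Y = -0.153 ✓
  A = 0.135 -> Y = -0.13 ✓
  A = 1.766 -> Y = 9.254 ✓
All samples match this transformation.

(e) 2A³ - A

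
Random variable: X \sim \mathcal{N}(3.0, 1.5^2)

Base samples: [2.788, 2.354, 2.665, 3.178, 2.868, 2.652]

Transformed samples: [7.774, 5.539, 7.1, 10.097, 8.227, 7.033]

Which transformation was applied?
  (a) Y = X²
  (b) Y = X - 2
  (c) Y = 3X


Checking option (a) Y = X²:
  X = 2.788 -> Y = 7.774 ✓
  X = 2.354 -> Y = 5.539 ✓
  X = 2.665 -> Y = 7.1 ✓
All samples match this transformation.

(a) X²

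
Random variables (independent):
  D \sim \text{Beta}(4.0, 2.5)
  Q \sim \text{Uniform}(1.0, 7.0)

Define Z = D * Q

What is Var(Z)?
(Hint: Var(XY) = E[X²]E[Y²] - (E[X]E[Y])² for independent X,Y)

Var(XY) = E[X²]E[Y²] - (E[X]E[Y])²
E[D] = 0.61538462, Var(D) = 0.031558185
E[Q] = 4, Var(Q) = 3
E[D²] = 0.031558185 + 0.61538462² = 0.41025641
E[Q²] = 3 + 4² = 19
Var(Z) = 0.41025641*19 - (0.61538462*4)²
= 7.7948718 - 6.0591716 = 1.7357002

1.7357002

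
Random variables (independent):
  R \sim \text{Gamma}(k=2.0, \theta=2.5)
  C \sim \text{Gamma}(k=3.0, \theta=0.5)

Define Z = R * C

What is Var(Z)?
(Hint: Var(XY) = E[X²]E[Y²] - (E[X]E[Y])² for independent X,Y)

Var(XY) = E[X²]E[Y²] - (E[X]E[Y])²
E[R] = 5, Var(R) = 12.5
E[C] = 1.5, Var(C) = 0.75
E[R²] = 12.5 + 5² = 37.5
E[C²] = 0.75 + 1.5² = 3
Var(Z) = 37.5*3 - (5*1.5)²
= 112.5 - 56.25 = 56.25

56.25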